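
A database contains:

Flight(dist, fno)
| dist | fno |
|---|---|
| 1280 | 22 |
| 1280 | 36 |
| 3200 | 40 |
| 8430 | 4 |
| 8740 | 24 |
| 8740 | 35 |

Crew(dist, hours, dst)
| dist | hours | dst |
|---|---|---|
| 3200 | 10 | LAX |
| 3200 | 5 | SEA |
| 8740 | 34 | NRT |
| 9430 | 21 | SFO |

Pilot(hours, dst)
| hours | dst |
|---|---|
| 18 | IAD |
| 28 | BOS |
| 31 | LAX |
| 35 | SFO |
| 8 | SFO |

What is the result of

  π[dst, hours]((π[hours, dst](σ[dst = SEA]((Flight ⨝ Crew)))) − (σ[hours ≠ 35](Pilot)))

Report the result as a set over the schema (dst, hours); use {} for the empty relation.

{(SEA, 5)}

Flight ⋈ Crew (natural join on dist): {(3200, 40, 10, LAX), (3200, 40, 5, SEA), (8740, 24, 34, NRT), (8740, 35, 34, NRT)}
Apply σ_{dst = SEA}; surviving tuples: {(3200, 40, 5, SEA)}
Projecting to hours, dst: {(5, SEA)}
Apply σ_{hours ≠ 35}; surviving tuples: {(18, IAD), (28, BOS), (31, LAX), (8, SFO)}
Taking the difference: {(5, SEA)}
Projecting to dst, hours: {(SEA, 5)}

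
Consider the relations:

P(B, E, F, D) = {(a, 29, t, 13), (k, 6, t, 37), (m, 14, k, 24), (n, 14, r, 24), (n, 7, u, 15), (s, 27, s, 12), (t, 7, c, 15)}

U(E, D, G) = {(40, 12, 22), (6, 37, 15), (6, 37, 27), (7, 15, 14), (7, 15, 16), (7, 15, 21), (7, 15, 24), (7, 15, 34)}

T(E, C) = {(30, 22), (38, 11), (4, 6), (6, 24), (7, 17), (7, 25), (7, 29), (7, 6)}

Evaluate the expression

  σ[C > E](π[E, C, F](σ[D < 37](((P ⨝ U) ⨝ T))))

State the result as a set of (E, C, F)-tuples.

P ⋈ U (natural join on E, D): {(k, 6, t, 37, 15), (k, 6, t, 37, 27), (n, 7, u, 15, 14), (n, 7, u, 15, 16), (n, 7, u, 15, 21), (n, 7, u, 15, 24), (n, 7, u, 15, 34), (t, 7, c, 15, 14), (t, 7, c, 15, 16), (t, 7, c, 15, 21), (t, 7, c, 15, 24), (t, 7, c, 15, 34)}
(P ⨝ U) ⋈ T (natural join on E): {(k, 6, t, 37, 15, 24), (k, 6, t, 37, 27, 24), (n, 7, u, 15, 14, 17), (n, 7, u, 15, 14, 25), (n, 7, u, 15, 14, 29), (n, 7, u, 15, 14, 6), (n, 7, u, 15, 16, 17), (n, 7, u, 15, 16, 25), (n, 7, u, 15, 16, 29), (n, 7, u, 15, 16, 6), (n, 7, u, 15, 21, 17), (n, 7, u, 15, 21, 25), (n, 7, u, 15, 21, 29), (n, 7, u, 15, 21, 6), (n, 7, u, 15, 24, 17), (n, 7, u, 15, 24, 25), (n, 7, u, 15, 24, 29), (n, 7, u, 15, 24, 6), (n, 7, u, 15, 34, 17), (n, 7, u, 15, 34, 25), (n, 7, u, 15, 34, 29), (n, 7, u, 15, 34, 6), (t, 7, c, 15, 14, 17), (t, 7, c, 15, 14, 25), (t, 7, c, 15, 14, 29), (t, 7, c, 15, 14, 6), (t, 7, c, 15, 16, 17), (t, 7, c, 15, 16, 25), (t, 7, c, 15, 16, 29), (t, 7, c, 15, 16, 6), (t, 7, c, 15, 21, 17), (t, 7, c, 15, 21, 25), (t, 7, c, 15, 21, 29), (t, 7, c, 15, 21, 6), (t, 7, c, 15, 24, 17), (t, 7, c, 15, 24, 25), (t, 7, c, 15, 24, 29), (t, 7, c, 15, 24, 6), (t, 7, c, 15, 34, 17), (t, 7, c, 15, 34, 25), (t, 7, c, 15, 34, 29), (t, 7, c, 15, 34, 6)}
Apply σ_{D < 37}; surviving tuples: {(n, 7, u, 15, 14, 17), (n, 7, u, 15, 14, 25), (n, 7, u, 15, 14, 29), (n, 7, u, 15, 14, 6), (n, 7, u, 15, 16, 17), (n, 7, u, 15, 16, 25), (n, 7, u, 15, 16, 29), (n, 7, u, 15, 16, 6), (n, 7, u, 15, 21, 17), (n, 7, u, 15, 21, 25), (n, 7, u, 15, 21, 29), (n, 7, u, 15, 21, 6), (n, 7, u, 15, 24, 17), (n, 7, u, 15, 24, 25), (n, 7, u, 15, 24, 29), (n, 7, u, 15, 24, 6), (n, 7, u, 15, 34, 17), (n, 7, u, 15, 34, 25), (n, 7, u, 15, 34, 29), (n, 7, u, 15, 34, 6), (t, 7, c, 15, 14, 17), (t, 7, c, 15, 14, 25), (t, 7, c, 15, 14, 29), (t, 7, c, 15, 14, 6), (t, 7, c, 15, 16, 17), (t, 7, c, 15, 16, 25), (t, 7, c, 15, 16, 29), (t, 7, c, 15, 16, 6), (t, 7, c, 15, 21, 17), (t, 7, c, 15, 21, 25), (t, 7, c, 15, 21, 29), (t, 7, c, 15, 21, 6), (t, 7, c, 15, 24, 17), (t, 7, c, 15, 24, 25), (t, 7, c, 15, 24, 29), (t, 7, c, 15, 24, 6), (t, 7, c, 15, 34, 17), (t, 7, c, 15, 34, 25), (t, 7, c, 15, 34, 29), (t, 7, c, 15, 34, 6)}
Keep only column(s) E, C, F (32 duplicate(s) eliminated): {(7, 17, c), (7, 17, u), (7, 25, c), (7, 25, u), (7, 29, c), (7, 29, u), (7, 6, c), (7, 6, u)}
Apply σ_{C > E}; surviving tuples: {(7, 17, c), (7, 17, u), (7, 25, c), (7, 25, u), (7, 29, c), (7, 29, u)}

{(7, 17, c), (7, 17, u), (7, 25, c), (7, 25, u), (7, 29, c), (7, 29, u)}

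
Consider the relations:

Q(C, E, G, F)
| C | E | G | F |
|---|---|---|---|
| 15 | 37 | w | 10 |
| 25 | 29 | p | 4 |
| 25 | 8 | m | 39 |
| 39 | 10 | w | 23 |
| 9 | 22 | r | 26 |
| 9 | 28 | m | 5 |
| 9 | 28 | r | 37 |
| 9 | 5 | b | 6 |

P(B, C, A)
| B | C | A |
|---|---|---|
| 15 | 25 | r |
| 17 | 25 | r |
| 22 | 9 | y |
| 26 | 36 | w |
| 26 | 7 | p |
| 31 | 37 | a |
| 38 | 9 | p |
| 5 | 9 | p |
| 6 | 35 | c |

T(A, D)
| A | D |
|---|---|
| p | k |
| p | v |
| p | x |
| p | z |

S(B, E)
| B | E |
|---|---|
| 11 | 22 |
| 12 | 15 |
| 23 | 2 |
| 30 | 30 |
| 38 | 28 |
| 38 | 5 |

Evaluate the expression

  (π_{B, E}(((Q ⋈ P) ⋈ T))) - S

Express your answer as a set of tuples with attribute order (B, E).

Natural join on C: {(25, 29, p, 4, 15, r), (25, 29, p, 4, 17, r), (25, 8, m, 39, 15, r), (25, 8, m, 39, 17, r), (9, 22, r, 26, 22, y), (9, 22, r, 26, 38, p), (9, 22, r, 26, 5, p), (9, 28, m, 5, 22, y), (9, 28, m, 5, 38, p), (9, 28, m, 5, 5, p), (9, 28, r, 37, 22, y), (9, 28, r, 37, 38, p), (9, 28, r, 37, 5, p), (9, 5, b, 6, 22, y), (9, 5, b, 6, 38, p), (9, 5, b, 6, 5, p)}
Natural join on A: {(9, 22, r, 26, 38, p, k), (9, 22, r, 26, 38, p, v), (9, 22, r, 26, 38, p, x), (9, 22, r, 26, 38, p, z), (9, 22, r, 26, 5, p, k), (9, 22, r, 26, 5, p, v), (9, 22, r, 26, 5, p, x), (9, 22, r, 26, 5, p, z), (9, 28, m, 5, 38, p, k), (9, 28, m, 5, 38, p, v), (9, 28, m, 5, 38, p, x), (9, 28, m, 5, 38, p, z), (9, 28, m, 5, 5, p, k), (9, 28, m, 5, 5, p, v), (9, 28, m, 5, 5, p, x), (9, 28, m, 5, 5, p, z), (9, 28, r, 37, 38, p, k), (9, 28, r, 37, 38, p, v), (9, 28, r, 37, 38, p, x), (9, 28, r, 37, 38, p, z), (9, 28, r, 37, 5, p, k), (9, 28, r, 37, 5, p, v), (9, 28, r, 37, 5, p, x), (9, 28, r, 37, 5, p, z), (9, 5, b, 6, 38, p, k), (9, 5, b, 6, 38, p, v), (9, 5, b, 6, 38, p, x), (9, 5, b, 6, 38, p, z), (9, 5, b, 6, 5, p, k), (9, 5, b, 6, 5, p, v), (9, 5, b, 6, 5, p, x), (9, 5, b, 6, 5, p, z)}
π[B, E]: project onto (B, E) (26 duplicate(s) eliminated) → {(38, 22), (38, 28), (38, 5), (5, 22), (5, 28), (5, 5)}
Set difference of the two operands is {(38, 22), (5, 22), (5, 28), (5, 5)}.

{(38, 22), (5, 22), (5, 28), (5, 5)}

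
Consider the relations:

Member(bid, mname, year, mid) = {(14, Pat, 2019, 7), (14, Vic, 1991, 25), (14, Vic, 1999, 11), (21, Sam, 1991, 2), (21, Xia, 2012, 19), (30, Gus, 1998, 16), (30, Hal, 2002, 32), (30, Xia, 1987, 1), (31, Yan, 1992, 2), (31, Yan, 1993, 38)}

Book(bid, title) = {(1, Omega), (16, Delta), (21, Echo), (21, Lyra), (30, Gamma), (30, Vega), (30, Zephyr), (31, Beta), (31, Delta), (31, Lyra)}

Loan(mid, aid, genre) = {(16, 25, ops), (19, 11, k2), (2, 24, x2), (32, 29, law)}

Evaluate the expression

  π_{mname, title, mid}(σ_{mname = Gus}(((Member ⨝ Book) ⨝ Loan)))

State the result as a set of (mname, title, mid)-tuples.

Natural join on bid: {(21, Sam, 1991, 2, Echo), (21, Sam, 1991, 2, Lyra), (21, Xia, 2012, 19, Echo), (21, Xia, 2012, 19, Lyra), (30, Gus, 1998, 16, Gamma), (30, Gus, 1998, 16, Vega), (30, Gus, 1998, 16, Zephyr), (30, Hal, 2002, 32, Gamma), (30, Hal, 2002, 32, Vega), (30, Hal, 2002, 32, Zephyr), (30, Xia, 1987, 1, Gamma), (30, Xia, 1987, 1, Vega), (30, Xia, 1987, 1, Zephyr), (31, Yan, 1992, 2, Beta), (31, Yan, 1992, 2, Delta), (31, Yan, 1992, 2, Lyra), (31, Yan, 1993, 38, Beta), (31, Yan, 1993, 38, Delta), (31, Yan, 1993, 38, Lyra)}
Natural join on mid: {(21, Sam, 1991, 2, Echo, 24, x2), (21, Sam, 1991, 2, Lyra, 24, x2), (21, Xia, 2012, 19, Echo, 11, k2), (21, Xia, 2012, 19, Lyra, 11, k2), (30, Gus, 1998, 16, Gamma, 25, ops), (30, Gus, 1998, 16, Vega, 25, ops), (30, Gus, 1998, 16, Zephyr, 25, ops), (30, Hal, 2002, 32, Gamma, 29, law), (30, Hal, 2002, 32, Vega, 29, law), (30, Hal, 2002, 32, Zephyr, 29, law), (31, Yan, 1992, 2, Beta, 24, x2), (31, Yan, 1992, 2, Delta, 24, x2), (31, Yan, 1992, 2, Lyra, 24, x2)}
Apply σ_{mname = Gus}; surviving tuples: {(30, Gus, 1998, 16, Gamma, 25, ops), (30, Gus, 1998, 16, Vega, 25, ops), (30, Gus, 1998, 16, Zephyr, 25, ops)}
Projecting to mname, title, mid: {(Gus, Gamma, 16), (Gus, Vega, 16), (Gus, Zephyr, 16)}

{(Gus, Gamma, 16), (Gus, Vega, 16), (Gus, Zephyr, 16)}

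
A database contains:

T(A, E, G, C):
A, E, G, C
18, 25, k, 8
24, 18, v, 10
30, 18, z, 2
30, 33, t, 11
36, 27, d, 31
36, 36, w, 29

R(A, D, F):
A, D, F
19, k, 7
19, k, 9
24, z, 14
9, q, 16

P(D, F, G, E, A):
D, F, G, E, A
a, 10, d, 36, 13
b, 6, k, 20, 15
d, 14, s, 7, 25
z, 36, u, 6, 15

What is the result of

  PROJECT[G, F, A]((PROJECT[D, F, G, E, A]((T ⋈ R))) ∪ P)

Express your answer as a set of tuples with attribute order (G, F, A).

{(d, 10, 13), (k, 6, 15), (s, 14, 25), (u, 36, 15), (v, 14, 24)}

Joining T and R on A yields {(24, 18, v, 10, z, 14)}.
Keep only column(s) D, F, G, E, A: {(z, 14, v, 18, 24)}
Taking the union: {(a, 10, d, 36, 13), (b, 6, k, 20, 15), (d, 14, s, 7, 25), (z, 14, v, 18, 24), (z, 36, u, 6, 15)}
Keep only column(s) G, F, A: {(d, 10, 13), (k, 6, 15), (s, 14, 25), (u, 36, 15), (v, 14, 24)}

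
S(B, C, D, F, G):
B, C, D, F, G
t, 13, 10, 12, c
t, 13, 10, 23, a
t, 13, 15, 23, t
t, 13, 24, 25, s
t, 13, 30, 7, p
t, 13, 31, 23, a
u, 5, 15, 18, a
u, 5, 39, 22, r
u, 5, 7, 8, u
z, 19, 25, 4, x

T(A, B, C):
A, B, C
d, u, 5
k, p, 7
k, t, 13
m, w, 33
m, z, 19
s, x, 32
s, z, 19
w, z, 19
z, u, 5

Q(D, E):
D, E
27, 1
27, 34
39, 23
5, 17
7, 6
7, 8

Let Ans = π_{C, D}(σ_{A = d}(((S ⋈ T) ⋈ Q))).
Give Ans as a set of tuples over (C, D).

S ⋈ T (natural join on B, C): {(t, 13, 10, 12, c, k), (t, 13, 10, 23, a, k), (t, 13, 15, 23, t, k), (t, 13, 24, 25, s, k), (t, 13, 30, 7, p, k), (t, 13, 31, 23, a, k), (u, 5, 15, 18, a, d), (u, 5, 15, 18, a, z), (u, 5, 39, 22, r, d), (u, 5, 39, 22, r, z), (u, 5, 7, 8, u, d), (u, 5, 7, 8, u, z), (z, 19, 25, 4, x, m), (z, 19, 25, 4, x, s), (z, 19, 25, 4, x, w)}
(S ⋈ T) ⋈ Q (natural join on D): {(u, 5, 39, 22, r, d, 23), (u, 5, 39, 22, r, z, 23), (u, 5, 7, 8, u, d, 6), (u, 5, 7, 8, u, d, 8), (u, 5, 7, 8, u, z, 6), (u, 5, 7, 8, u, z, 8)}
σ[A = d]: keep tuples satisfying A = d → {(u, 5, 39, 22, r, d, 23), (u, 5, 7, 8, u, d, 6), (u, 5, 7, 8, u, d, 8)}
Projecting to C, D (1 duplicate(s) eliminated): {(5, 39), (5, 7)}

{(5, 39), (5, 7)}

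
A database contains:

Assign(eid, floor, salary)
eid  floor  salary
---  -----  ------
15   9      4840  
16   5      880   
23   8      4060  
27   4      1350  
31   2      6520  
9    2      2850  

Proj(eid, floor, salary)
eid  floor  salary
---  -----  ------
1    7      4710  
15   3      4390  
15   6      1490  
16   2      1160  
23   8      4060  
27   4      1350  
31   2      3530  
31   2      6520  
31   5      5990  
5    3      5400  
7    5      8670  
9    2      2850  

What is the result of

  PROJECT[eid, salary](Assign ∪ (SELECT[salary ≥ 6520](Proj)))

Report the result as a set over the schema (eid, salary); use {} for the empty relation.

{(15, 4840), (16, 880), (23, 4060), (27, 1350), (31, 6520), (7, 8670), (9, 2850)}

Apply σ_{salary ≥ 6520}; surviving tuples: {(31, 2, 6520), (7, 5, 8670)}
Set union of the two operands is {(15, 9, 4840), (16, 5, 880), (23, 8, 4060), (27, 4, 1350), (31, 2, 6520), (7, 5, 8670), (9, 2, 2850)}.
π_{eid, salary} gives {(15, 4840), (16, 880), (23, 4060), (27, 1350), (31, 6520), (7, 8670), (9, 2850)}.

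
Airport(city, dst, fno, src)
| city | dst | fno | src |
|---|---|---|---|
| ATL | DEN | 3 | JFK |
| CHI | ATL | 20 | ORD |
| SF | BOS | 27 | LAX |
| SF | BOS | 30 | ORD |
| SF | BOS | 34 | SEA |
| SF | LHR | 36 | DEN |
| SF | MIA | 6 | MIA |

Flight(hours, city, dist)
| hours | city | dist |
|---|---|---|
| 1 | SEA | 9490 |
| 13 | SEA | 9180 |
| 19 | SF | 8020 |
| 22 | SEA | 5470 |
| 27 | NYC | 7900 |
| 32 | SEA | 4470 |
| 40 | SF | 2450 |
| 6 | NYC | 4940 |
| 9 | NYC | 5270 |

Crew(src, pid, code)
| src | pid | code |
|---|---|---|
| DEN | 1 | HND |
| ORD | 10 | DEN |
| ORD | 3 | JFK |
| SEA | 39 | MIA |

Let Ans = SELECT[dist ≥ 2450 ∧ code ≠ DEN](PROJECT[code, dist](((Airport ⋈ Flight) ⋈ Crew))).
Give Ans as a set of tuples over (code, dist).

Joining Airport and Flight on city yields {(SF, BOS, 27, LAX, 19, 8020), (SF, BOS, 27, LAX, 40, 2450), (SF, BOS, 30, ORD, 19, 8020), (SF, BOS, 30, ORD, 40, 2450), (SF, BOS, 34, SEA, 19, 8020), (SF, BOS, 34, SEA, 40, 2450), (SF, LHR, 36, DEN, 19, 8020), (SF, LHR, 36, DEN, 40, 2450), (SF, MIA, 6, MIA, 19, 8020), (SF, MIA, 6, MIA, 40, 2450)}.
Joining (Airport ⋈ Flight) and Crew on src yields {(SF, BOS, 30, ORD, 19, 8020, 10, DEN), (SF, BOS, 30, ORD, 19, 8020, 3, JFK), (SF, BOS, 30, ORD, 40, 2450, 10, DEN), (SF, BOS, 30, ORD, 40, 2450, 3, JFK), (SF, BOS, 34, SEA, 19, 8020, 39, MIA), (SF, BOS, 34, SEA, 40, 2450, 39, MIA), (SF, LHR, 36, DEN, 19, 8020, 1, HND), (SF, LHR, 36, DEN, 40, 2450, 1, HND)}.
π_{code, dist} gives {(DEN, 2450), (DEN, 8020), (HND, 2450), (HND, 8020), (JFK, 2450), (JFK, 8020), (MIA, 2450), (MIA, 8020)}.
σ[dist ≥ 2450 ∧ code ≠ DEN]: keep tuples satisfying dist ≥ 2450 ∧ code ≠ DEN → {(HND, 2450), (HND, 8020), (JFK, 2450), (JFK, 8020), (MIA, 2450), (MIA, 8020)}

{(HND, 2450), (HND, 8020), (JFK, 2450), (JFK, 8020), (MIA, 2450), (MIA, 8020)}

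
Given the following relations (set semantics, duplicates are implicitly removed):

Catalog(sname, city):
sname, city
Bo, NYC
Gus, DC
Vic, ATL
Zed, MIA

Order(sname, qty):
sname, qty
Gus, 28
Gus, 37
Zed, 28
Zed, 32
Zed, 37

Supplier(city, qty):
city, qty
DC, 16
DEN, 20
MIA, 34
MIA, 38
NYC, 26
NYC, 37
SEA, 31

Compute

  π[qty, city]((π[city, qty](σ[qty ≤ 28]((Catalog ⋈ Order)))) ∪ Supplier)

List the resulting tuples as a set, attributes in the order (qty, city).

Joining Catalog and Order on sname yields {(Gus, DC, 28), (Gus, DC, 37), (Zed, MIA, 28), (Zed, MIA, 32), (Zed, MIA, 37)}.
Filtering on qty ≤ 28 leaves {(Gus, DC, 28), (Zed, MIA, 28)}.
π[city, qty]: project onto (city, qty) → {(DC, 28), (MIA, 28)}
Taking the union: {(DC, 16), (DC, 28), (DEN, 20), (MIA, 28), (MIA, 34), (MIA, 38), (NYC, 26), (NYC, 37), (SEA, 31)}
π[qty, city]: project onto (qty, city) → {(16, DC), (20, DEN), (26, NYC), (28, DC), (28, MIA), (31, SEA), (34, MIA), (37, NYC), (38, MIA)}

{(16, DC), (20, DEN), (26, NYC), (28, DC), (28, MIA), (31, SEA), (34, MIA), (37, NYC), (38, MIA)}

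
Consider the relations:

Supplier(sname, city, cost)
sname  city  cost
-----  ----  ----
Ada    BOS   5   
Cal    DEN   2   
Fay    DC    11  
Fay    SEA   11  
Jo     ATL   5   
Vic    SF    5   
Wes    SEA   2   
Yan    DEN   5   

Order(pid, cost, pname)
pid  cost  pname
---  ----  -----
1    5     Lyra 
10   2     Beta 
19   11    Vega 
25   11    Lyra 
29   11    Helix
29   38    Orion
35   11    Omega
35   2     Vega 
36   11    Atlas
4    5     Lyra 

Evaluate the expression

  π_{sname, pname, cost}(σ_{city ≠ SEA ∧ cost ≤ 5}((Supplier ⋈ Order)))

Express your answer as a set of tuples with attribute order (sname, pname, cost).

Joining Supplier and Order on cost yields {(Ada, BOS, 5, 1, Lyra), (Ada, BOS, 5, 4, Lyra), (Cal, DEN, 2, 10, Beta), (Cal, DEN, 2, 35, Vega), (Fay, DC, 11, 19, Vega), (Fay, DC, 11, 25, Lyra), (Fay, DC, 11, 29, Helix), (Fay, DC, 11, 35, Omega), (Fay, DC, 11, 36, Atlas), (Fay, SEA, 11, 19, Vega), (Fay, SEA, 11, 25, Lyra), (Fay, SEA, 11, 29, Helix), (Fay, SEA, 11, 35, Omega), (Fay, SEA, 11, 36, Atlas), (Jo, ATL, 5, 1, Lyra), (Jo, ATL, 5, 4, Lyra), (Vic, SF, 5, 1, Lyra), (Vic, SF, 5, 4, Lyra), (Wes, SEA, 2, 10, Beta), (Wes, SEA, 2, 35, Vega), (Yan, DEN, 5, 1, Lyra), (Yan, DEN, 5, 4, Lyra)}.
Apply σ_{city ≠ SEA ∧ cost ≤ 5}; surviving tuples: {(Ada, BOS, 5, 1, Lyra), (Ada, BOS, 5, 4, Lyra), (Cal, DEN, 2, 10, Beta), (Cal, DEN, 2, 35, Vega), (Jo, ATL, 5, 1, Lyra), (Jo, ATL, 5, 4, Lyra), (Vic, SF, 5, 1, Lyra), (Vic, SF, 5, 4, Lyra), (Yan, DEN, 5, 1, Lyra), (Yan, DEN, 5, 4, Lyra)}
π_{sname, pname, cost} gives {(Ada, Lyra, 5), (Cal, Beta, 2), (Cal, Vega, 2), (Jo, Lyra, 5), (Vic, Lyra, 5), (Yan, Lyra, 5)} (4 duplicate(s) eliminated).

{(Ada, Lyra, 5), (Cal, Beta, 2), (Cal, Vega, 2), (Jo, Lyra, 5), (Vic, Lyra, 5), (Yan, Lyra, 5)}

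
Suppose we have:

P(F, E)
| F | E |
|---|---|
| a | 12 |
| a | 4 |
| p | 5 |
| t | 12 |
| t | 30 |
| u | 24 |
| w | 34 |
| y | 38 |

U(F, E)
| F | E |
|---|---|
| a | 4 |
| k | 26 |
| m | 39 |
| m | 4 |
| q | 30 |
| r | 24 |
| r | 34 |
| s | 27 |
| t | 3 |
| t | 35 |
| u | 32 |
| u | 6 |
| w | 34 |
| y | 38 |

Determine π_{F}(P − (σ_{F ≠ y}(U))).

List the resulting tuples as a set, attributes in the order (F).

Apply σ_{F ≠ y}; surviving tuples: {(a, 4), (k, 26), (m, 39), (m, 4), (q, 30), (r, 24), (r, 34), (s, 27), (t, 3), (t, 35), (u, 32), (u, 6), (w, 34)}
Taking the difference: {(a, 12), (p, 5), (t, 12), (t, 30), (u, 24), (y, 38)}
Keep only column(s) F (1 duplicate(s) eliminated): {a, p, t, u, y}

{a, p, t, u, y}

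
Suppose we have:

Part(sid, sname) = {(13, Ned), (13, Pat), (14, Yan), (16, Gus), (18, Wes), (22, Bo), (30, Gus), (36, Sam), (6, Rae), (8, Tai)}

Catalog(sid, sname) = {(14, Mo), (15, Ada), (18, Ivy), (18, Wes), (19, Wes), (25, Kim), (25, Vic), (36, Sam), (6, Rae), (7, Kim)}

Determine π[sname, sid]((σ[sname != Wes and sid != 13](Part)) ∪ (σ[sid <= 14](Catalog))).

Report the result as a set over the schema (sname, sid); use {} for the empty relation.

{(Bo, 22), (Gus, 16), (Gus, 30), (Kim, 7), (Mo, 14), (Rae, 6), (Sam, 36), (Tai, 8), (Yan, 14)}

σ[sname != Wes and sid != 13]: keep tuples satisfying sname != Wes and sid != 13 → {(14, Yan), (16, Gus), (22, Bo), (30, Gus), (36, Sam), (6, Rae), (8, Tai)}
σ[sid <= 14]: keep tuples satisfying sid <= 14 → {(14, Mo), (6, Rae), (7, Kim)}
Set union of the two operands is {(14, Mo), (14, Yan), (16, Gus), (22, Bo), (30, Gus), (36, Sam), (6, Rae), (7, Kim), (8, Tai)}.
Projecting to sname, sid: {(Bo, 22), (Gus, 16), (Gus, 30), (Kim, 7), (Mo, 14), (Rae, 6), (Sam, 36), (Tai, 8), (Yan, 14)}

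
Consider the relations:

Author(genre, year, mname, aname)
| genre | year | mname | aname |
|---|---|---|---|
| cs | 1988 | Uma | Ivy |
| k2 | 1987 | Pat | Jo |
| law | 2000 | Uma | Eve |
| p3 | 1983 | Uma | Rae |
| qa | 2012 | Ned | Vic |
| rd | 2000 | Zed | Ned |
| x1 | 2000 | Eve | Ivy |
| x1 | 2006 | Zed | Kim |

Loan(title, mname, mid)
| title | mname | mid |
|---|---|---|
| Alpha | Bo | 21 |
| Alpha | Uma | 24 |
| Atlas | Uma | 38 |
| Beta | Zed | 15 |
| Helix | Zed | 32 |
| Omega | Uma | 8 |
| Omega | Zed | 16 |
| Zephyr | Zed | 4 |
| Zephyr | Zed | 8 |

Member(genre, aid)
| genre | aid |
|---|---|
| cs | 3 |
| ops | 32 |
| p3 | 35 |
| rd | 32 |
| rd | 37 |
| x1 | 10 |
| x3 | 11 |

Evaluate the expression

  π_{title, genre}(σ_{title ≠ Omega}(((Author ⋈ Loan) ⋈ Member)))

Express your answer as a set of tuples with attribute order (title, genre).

{(Alpha, cs), (Alpha, p3), (Atlas, cs), (Atlas, p3), (Beta, rd), (Beta, x1), (Helix, rd), (Helix, x1), (Zephyr, rd), (Zephyr, x1)}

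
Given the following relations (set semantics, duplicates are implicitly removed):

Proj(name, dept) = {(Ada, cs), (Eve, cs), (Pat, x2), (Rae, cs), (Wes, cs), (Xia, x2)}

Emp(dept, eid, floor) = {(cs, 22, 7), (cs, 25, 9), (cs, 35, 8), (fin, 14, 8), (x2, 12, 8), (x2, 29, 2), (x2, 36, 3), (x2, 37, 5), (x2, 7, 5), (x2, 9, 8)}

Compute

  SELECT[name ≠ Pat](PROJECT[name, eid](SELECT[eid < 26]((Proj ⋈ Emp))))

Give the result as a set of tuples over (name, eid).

{(Ada, 22), (Ada, 25), (Eve, 22), (Eve, 25), (Rae, 22), (Rae, 25), (Wes, 22), (Wes, 25), (Xia, 12), (Xia, 7), (Xia, 9)}

Proj ⋈ Emp (natural join on dept): {(Ada, cs, 22, 7), (Ada, cs, 25, 9), (Ada, cs, 35, 8), (Eve, cs, 22, 7), (Eve, cs, 25, 9), (Eve, cs, 35, 8), (Pat, x2, 12, 8), (Pat, x2, 29, 2), (Pat, x2, 36, 3), (Pat, x2, 37, 5), (Pat, x2, 7, 5), (Pat, x2, 9, 8), (Rae, cs, 22, 7), (Rae, cs, 25, 9), (Rae, cs, 35, 8), (Wes, cs, 22, 7), (Wes, cs, 25, 9), (Wes, cs, 35, 8), (Xia, x2, 12, 8), (Xia, x2, 29, 2), (Xia, x2, 36, 3), (Xia, x2, 37, 5), (Xia, x2, 7, 5), (Xia, x2, 9, 8)}
Apply σ_{eid < 26}; surviving tuples: {(Ada, cs, 22, 7), (Ada, cs, 25, 9), (Eve, cs, 22, 7), (Eve, cs, 25, 9), (Pat, x2, 12, 8), (Pat, x2, 7, 5), (Pat, x2, 9, 8), (Rae, cs, 22, 7), (Rae, cs, 25, 9), (Wes, cs, 22, 7), (Wes, cs, 25, 9), (Xia, x2, 12, 8), (Xia, x2, 7, 5), (Xia, x2, 9, 8)}
π_{name, eid} gives {(Ada, 22), (Ada, 25), (Eve, 22), (Eve, 25), (Pat, 12), (Pat, 7), (Pat, 9), (Rae, 22), (Rae, 25), (Wes, 22), (Wes, 25), (Xia, 12), (Xia, 7), (Xia, 9)}.
Apply σ_{name ≠ Pat}; surviving tuples: {(Ada, 22), (Ada, 25), (Eve, 22), (Eve, 25), (Rae, 22), (Rae, 25), (Wes, 22), (Wes, 25), (Xia, 12), (Xia, 7), (Xia, 9)}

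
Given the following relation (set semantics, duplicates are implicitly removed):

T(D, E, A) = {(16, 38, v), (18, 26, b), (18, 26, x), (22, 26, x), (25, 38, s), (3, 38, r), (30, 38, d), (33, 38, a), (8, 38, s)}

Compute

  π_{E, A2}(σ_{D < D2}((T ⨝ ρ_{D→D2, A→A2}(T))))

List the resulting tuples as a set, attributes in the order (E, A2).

ρ[D→D2, A→A2]: schema becomes (D2, E, A2); tuples unchanged.
Natural join on E: {(16, 38, v, 16, v), (16, 38, v, 25, s), (16, 38, v, 3, r), (16, 38, v, 30, d), (16, 38, v, 33, a), (16, 38, v, 8, s), (18, 26, b, 18, b), (18, 26, b, 18, x), (18, 26, b, 22, x), (18, 26, x, 18, b), (18, 26, x, 18, x), (18, 26, x, 22, x), (22, 26, x, 18, b), (22, 26, x, 18, x), (22, 26, x, 22, x), (25, 38, s, 16, v), (25, 38, s, 25, s), (25, 38, s, 3, r), (25, 38, s, 30, d), (25, 38, s, 33, a), (25, 38, s, 8, s), (3, 38, r, 16, v), (3, 38, r, 25, s), (3, 38, r, 3, r), (3, 38, r, 30, d), (3, 38, r, 33, a), (3, 38, r, 8, s), (30, 38, d, 16, v), (30, 38, d, 25, s), (30, 38, d, 3, r), (30, 38, d, 30, d), (30, 38, d, 33, a), (30, 38, d, 8, s), (33, 38, a, 16, v), (33, 38, a, 25, s), (33, 38, a, 3, r), (33, 38, a, 30, d), (33, 38, a, 33, a), (33, 38, a, 8, s), (8, 38, s, 16, v), (8, 38, s, 25, s), (8, 38, s, 3, r), (8, 38, s, 30, d), (8, 38, s, 33, a), (8, 38, s, 8, s)}
σ[D < D2]: keep tuples satisfying D < D2 → {(16, 38, v, 25, s), (16, 38, v, 30, d), (16, 38, v, 33, a), (18, 26, b, 22, x), (18, 26, x, 22, x), (25, 38, s, 30, d), (25, 38, s, 33, a), (3, 38, r, 16, v), (3, 38, r, 25, s), (3, 38, r, 30, d), (3, 38, r, 33, a), (3, 38, r, 8, s), (30, 38, d, 33, a), (8, 38, s, 16, v), (8, 38, s, 25, s), (8, 38, s, 30, d), (8, 38, s, 33, a)}
π[E, A2]: project onto (E, A2) (12 duplicate(s) eliminated) → {(26, x), (38, a), (38, d), (38, s), (38, v)}

{(26, x), (38, a), (38, d), (38, s), (38, v)}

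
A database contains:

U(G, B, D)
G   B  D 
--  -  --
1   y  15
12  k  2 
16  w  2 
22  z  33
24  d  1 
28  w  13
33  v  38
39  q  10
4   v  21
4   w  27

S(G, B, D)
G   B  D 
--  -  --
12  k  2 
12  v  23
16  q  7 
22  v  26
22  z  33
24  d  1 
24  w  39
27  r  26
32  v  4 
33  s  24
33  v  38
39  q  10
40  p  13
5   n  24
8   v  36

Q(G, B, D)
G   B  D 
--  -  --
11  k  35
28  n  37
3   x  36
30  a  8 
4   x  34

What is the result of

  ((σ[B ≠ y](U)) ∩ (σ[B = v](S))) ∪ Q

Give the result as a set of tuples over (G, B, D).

{(11, k, 35), (28, n, 37), (3, x, 36), (30, a, 8), (33, v, 38), (4, x, 34)}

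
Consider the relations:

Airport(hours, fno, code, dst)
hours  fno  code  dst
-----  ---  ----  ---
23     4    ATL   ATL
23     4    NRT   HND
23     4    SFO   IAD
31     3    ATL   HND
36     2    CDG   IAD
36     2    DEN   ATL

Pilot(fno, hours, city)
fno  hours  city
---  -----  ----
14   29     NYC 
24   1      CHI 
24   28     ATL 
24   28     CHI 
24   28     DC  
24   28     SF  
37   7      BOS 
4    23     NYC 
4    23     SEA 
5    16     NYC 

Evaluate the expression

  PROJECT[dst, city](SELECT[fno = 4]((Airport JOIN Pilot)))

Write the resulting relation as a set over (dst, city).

{(ATL, NYC), (ATL, SEA), (HND, NYC), (HND, SEA), (IAD, NYC), (IAD, SEA)}

Natural join on hours, fno: {(23, 4, ATL, ATL, NYC), (23, 4, ATL, ATL, SEA), (23, 4, NRT, HND, NYC), (23, 4, NRT, HND, SEA), (23, 4, SFO, IAD, NYC), (23, 4, SFO, IAD, SEA)}
Selection fno = 4: {(23, 4, ATL, ATL, NYC), (23, 4, ATL, ATL, SEA), (23, 4, NRT, HND, NYC), (23, 4, NRT, HND, SEA), (23, 4, SFO, IAD, NYC), (23, 4, SFO, IAD, SEA)}
π_{dst, city} gives {(ATL, NYC), (ATL, SEA), (HND, NYC), (HND, SEA), (IAD, NYC), (IAD, SEA)}.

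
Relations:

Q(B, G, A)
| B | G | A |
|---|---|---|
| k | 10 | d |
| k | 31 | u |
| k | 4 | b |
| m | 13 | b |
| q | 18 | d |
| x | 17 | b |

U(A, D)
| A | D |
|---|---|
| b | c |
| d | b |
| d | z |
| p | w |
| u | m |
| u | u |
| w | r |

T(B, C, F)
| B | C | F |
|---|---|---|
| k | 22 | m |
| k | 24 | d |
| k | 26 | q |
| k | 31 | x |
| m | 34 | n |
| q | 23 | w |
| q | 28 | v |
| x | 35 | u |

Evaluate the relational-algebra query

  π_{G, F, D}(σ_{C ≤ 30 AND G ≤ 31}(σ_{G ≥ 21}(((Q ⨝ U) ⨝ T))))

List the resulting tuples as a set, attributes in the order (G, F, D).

Natural join on A: {(k, 10, d, b), (k, 10, d, z), (k, 31, u, m), (k, 31, u, u), (k, 4, b, c), (m, 13, b, c), (q, 18, d, b), (q, 18, d, z), (x, 17, b, c)}
Natural join on B: {(k, 10, d, b, 22, m), (k, 10, d, b, 24, d), (k, 10, d, b, 26, q), (k, 10, d, b, 31, x), (k, 10, d, z, 22, m), (k, 10, d, z, 24, d), (k, 10, d, z, 26, q), (k, 10, d, z, 31, x), (k, 31, u, m, 22, m), (k, 31, u, m, 24, d), (k, 31, u, m, 26, q), (k, 31, u, m, 31, x), (k, 31, u, u, 22, m), (k, 31, u, u, 24, d), (k, 31, u, u, 26, q), (k, 31, u, u, 31, x), (k, 4, b, c, 22, m), (k, 4, b, c, 24, d), (k, 4, b, c, 26, q), (k, 4, b, c, 31, x), (m, 13, b, c, 34, n), (q, 18, d, b, 23, w), (q, 18, d, b, 28, v), (q, 18, d, z, 23, w), (q, 18, d, z, 28, v), (x, 17, b, c, 35, u)}
Apply σ_{G ≥ 21}; surviving tuples: {(k, 31, u, m, 22, m), (k, 31, u, m, 24, d), (k, 31, u, m, 26, q), (k, 31, u, m, 31, x), (k, 31, u, u, 22, m), (k, 31, u, u, 24, d), (k, 31, u, u, 26, q), (k, 31, u, u, 31, x)}
Apply σ_{C ≤ 30 AND G ≤ 31}; surviving tuples: {(k, 31, u, m, 22, m), (k, 31, u, m, 24, d), (k, 31, u, m, 26, q), (k, 31, u, u, 22, m), (k, 31, u, u, 24, d), (k, 31, u, u, 26, q)}
π_{G, F, D} gives {(31, d, m), (31, d, u), (31, m, m), (31, m, u), (31, q, m), (31, q, u)}.

{(31, d, m), (31, d, u), (31, m, m), (31, m, u), (31, q, m), (31, q, u)}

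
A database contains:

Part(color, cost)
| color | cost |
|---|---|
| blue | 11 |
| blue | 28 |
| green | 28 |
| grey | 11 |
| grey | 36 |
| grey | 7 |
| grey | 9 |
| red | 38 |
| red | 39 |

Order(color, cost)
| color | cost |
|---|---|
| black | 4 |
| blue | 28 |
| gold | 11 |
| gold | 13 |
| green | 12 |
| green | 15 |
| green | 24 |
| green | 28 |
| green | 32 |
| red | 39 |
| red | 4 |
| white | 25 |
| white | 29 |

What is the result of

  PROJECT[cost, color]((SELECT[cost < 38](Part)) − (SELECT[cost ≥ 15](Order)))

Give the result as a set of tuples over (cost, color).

Selection cost < 38: {(blue, 11), (blue, 28), (green, 28), (grey, 11), (grey, 36), (grey, 7), (grey, 9)}
Selection cost ≥ 15: {(blue, 28), (green, 15), (green, 24), (green, 28), (green, 32), (red, 39), (white, 25), (white, 29)}
Set difference of the two operands is {(blue, 11), (grey, 11), (grey, 36), (grey, 7), (grey, 9)}.
π[cost, color]: project onto (cost, color) → {(11, blue), (11, grey), (36, grey), (7, grey), (9, grey)}

{(11, blue), (11, grey), (36, grey), (7, grey), (9, grey)}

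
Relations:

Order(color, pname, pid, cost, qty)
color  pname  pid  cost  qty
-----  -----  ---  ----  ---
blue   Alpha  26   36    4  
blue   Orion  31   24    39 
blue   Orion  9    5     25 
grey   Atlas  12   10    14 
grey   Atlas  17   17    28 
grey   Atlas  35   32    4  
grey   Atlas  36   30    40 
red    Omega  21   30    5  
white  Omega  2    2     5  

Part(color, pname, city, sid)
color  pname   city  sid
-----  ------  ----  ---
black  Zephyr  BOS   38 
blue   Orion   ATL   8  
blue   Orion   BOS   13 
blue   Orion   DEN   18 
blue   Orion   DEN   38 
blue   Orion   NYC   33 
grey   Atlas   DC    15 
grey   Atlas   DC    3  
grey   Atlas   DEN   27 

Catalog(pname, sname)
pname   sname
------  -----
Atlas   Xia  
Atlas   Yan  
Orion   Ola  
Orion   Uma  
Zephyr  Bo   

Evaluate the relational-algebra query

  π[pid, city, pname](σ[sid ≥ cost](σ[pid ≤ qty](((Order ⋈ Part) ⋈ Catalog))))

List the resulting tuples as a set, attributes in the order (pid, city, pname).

{(12, DC, Atlas), (12, DEN, Atlas), (17, DEN, Atlas), (31, DEN, Orion), (31, NYC, Orion), (9, ATL, Orion), (9, BOS, Orion), (9, DEN, Orion), (9, NYC, Orion)}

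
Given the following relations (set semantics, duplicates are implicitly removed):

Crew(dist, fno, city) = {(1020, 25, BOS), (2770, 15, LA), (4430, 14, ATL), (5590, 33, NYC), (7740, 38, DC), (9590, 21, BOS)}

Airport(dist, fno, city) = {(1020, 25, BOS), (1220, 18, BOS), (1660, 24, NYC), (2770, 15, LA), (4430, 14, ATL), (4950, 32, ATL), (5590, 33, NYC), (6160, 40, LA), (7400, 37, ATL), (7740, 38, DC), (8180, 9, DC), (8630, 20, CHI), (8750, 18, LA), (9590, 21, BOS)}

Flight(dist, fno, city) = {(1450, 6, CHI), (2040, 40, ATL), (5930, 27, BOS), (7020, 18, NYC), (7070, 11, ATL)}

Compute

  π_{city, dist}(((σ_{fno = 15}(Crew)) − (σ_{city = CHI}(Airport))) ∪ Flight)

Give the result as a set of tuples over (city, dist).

{(ATL, 2040), (ATL, 7070), (BOS, 5930), (CHI, 1450), (LA, 2770), (NYC, 7020)}

Selection fno = 15: {(2770, 15, LA)}
Selection city = CHI: {(8630, 20, CHI)}
Set difference of the two operands is {(2770, 15, LA)}.
Set union of the two operands is {(1450, 6, CHI), (2040, 40, ATL), (2770, 15, LA), (5930, 27, BOS), (7020, 18, NYC), (7070, 11, ATL)}.
π_{city, dist} gives {(ATL, 2040), (ATL, 7070), (BOS, 5930), (CHI, 1450), (LA, 2770), (NYC, 7020)}.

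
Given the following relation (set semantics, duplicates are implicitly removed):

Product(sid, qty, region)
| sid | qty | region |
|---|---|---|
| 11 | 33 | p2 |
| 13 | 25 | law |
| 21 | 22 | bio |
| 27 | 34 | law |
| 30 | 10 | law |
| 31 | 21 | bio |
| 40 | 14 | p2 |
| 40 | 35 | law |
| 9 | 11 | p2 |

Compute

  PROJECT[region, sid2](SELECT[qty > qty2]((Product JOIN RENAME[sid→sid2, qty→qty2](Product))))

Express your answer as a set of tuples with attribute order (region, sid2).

ρ[sid→sid2, qty→qty2]: schema becomes (sid2, qty2, region); tuples unchanged.
Joining Product and RENAME[sid→sid2, qty→qty2](Product) on region yields {(11, 33, p2, 11, 33), (11, 33, p2, 40, 14), (11, 33, p2, 9, 11), (13, 25, law, 13, 25), (13, 25, law, 27, 34), (13, 25, law, 30, 10), (13, 25, law, 40, 35), (21, 22, bio, 21, 22), (21, 22, bio, 31, 21), (27, 34, law, 13, 25), (27, 34, law, 27, 34), (27, 34, law, 30, 10), (27, 34, law, 40, 35), (30, 10, law, 13, 25), (30, 10, law, 27, 34), (30, 10, law, 30, 10), (30, 10, law, 40, 35), (31, 21, bio, 21, 22), (31, 21, bio, 31, 21), (40, 14, p2, 11, 33), (40, 14, p2, 40, 14), (40, 14, p2, 9, 11), (40, 35, law, 13, 25), (40, 35, law, 27, 34), (40, 35, law, 30, 10), (40, 35, law, 40, 35), (9, 11, p2, 11, 33), (9, 11, p2, 40, 14), (9, 11, p2, 9, 11)}.
Filtering on qty > qty2 leaves {(11, 33, p2, 40, 14), (11, 33, p2, 9, 11), (13, 25, law, 30, 10), (21, 22, bio, 31, 21), (27, 34, law, 13, 25), (27, 34, law, 30, 10), (40, 14, p2, 9, 11), (40, 35, law, 13, 25), (40, 35, law, 27, 34), (40, 35, law, 30, 10)}.
Keep only column(s) region, sid2 (4 duplicate(s) eliminated): {(bio, 31), (law, 13), (law, 27), (law, 30), (p2, 40), (p2, 9)}

{(bio, 31), (law, 13), (law, 27), (law, 30), (p2, 40), (p2, 9)}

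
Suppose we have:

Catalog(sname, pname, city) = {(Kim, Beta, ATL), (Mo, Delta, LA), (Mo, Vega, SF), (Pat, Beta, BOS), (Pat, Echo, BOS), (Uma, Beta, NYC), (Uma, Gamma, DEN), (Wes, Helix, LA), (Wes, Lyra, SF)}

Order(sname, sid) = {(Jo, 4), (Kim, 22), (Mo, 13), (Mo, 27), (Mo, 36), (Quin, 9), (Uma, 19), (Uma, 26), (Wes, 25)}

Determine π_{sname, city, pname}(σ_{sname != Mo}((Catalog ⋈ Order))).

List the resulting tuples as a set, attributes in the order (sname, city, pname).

Joining Catalog and Order on sname yields {(Kim, Beta, ATL, 22), (Mo, Delta, LA, 13), (Mo, Delta, LA, 27), (Mo, Delta, LA, 36), (Mo, Vega, SF, 13), (Mo, Vega, SF, 27), (Mo, Vega, SF, 36), (Uma, Beta, NYC, 19), (Uma, Beta, NYC, 26), (Uma, Gamma, DEN, 19), (Uma, Gamma, DEN, 26), (Wes, Helix, LA, 25), (Wes, Lyra, SF, 25)}.
Selection sname != Mo: {(Kim, Beta, ATL, 22), (Uma, Beta, NYC, 19), (Uma, Beta, NYC, 26), (Uma, Gamma, DEN, 19), (Uma, Gamma, DEN, 26), (Wes, Helix, LA, 25), (Wes, Lyra, SF, 25)}
Projecting to sname, city, pname (2 duplicate(s) eliminated): {(Kim, ATL, Beta), (Uma, DEN, Gamma), (Uma, NYC, Beta), (Wes, LA, Helix), (Wes, SF, Lyra)}

{(Kim, ATL, Beta), (Uma, DEN, Gamma), (Uma, NYC, Beta), (Wes, LA, Helix), (Wes, SF, Lyra)}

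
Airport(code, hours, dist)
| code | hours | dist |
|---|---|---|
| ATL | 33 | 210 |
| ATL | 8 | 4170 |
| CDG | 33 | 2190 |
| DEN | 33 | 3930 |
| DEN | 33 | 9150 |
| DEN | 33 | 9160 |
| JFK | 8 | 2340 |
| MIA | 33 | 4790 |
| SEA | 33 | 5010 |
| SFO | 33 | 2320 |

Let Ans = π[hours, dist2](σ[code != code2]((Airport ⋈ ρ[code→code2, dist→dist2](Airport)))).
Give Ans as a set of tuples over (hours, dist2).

{(33, 210), (33, 2190), (33, 2320), (33, 3930), (33, 4790), (33, 5010), (33, 9150), (33, 9160), (8, 2340), (8, 4170)}

ρ[code→code2, dist→dist2]: schema becomes (code2, hours, dist2); tuples unchanged.
Natural join on hours: {(ATL, 33, 210, ATL, 210), (ATL, 33, 210, CDG, 2190), (ATL, 33, 210, DEN, 3930), (ATL, 33, 210, DEN, 9150), (ATL, 33, 210, DEN, 9160), (ATL, 33, 210, MIA, 4790), (ATL, 33, 210, SEA, 5010), (ATL, 33, 210, SFO, 2320), (ATL, 8, 4170, ATL, 4170), (ATL, 8, 4170, JFK, 2340), (CDG, 33, 2190, ATL, 210), (CDG, 33, 2190, CDG, 2190), (CDG, 33, 2190, DEN, 3930), (CDG, 33, 2190, DEN, 9150), (CDG, 33, 2190, DEN, 9160), (CDG, 33, 2190, MIA, 4790), (CDG, 33, 2190, SEA, 5010), (CDG, 33, 2190, SFO, 2320), (DEN, 33, 3930, ATL, 210), (DEN, 33, 3930, CDG, 2190), (DEN, 33, 3930, DEN, 3930), (DEN, 33, 3930, DEN, 9150), (DEN, 33, 3930, DEN, 9160), (DEN, 33, 3930, MIA, 4790), (DEN, 33, 3930, SEA, 5010), (DEN, 33, 3930, SFO, 2320), (DEN, 33, 9150, ATL, 210), (DEN, 33, 9150, CDG, 2190), (DEN, 33, 9150, DEN, 3930), (DEN, 33, 9150, DEN, 9150), (DEN, 33, 9150, DEN, 9160), (DEN, 33, 9150, MIA, 4790), (DEN, 33, 9150, SEA, 5010), (DEN, 33, 9150, SFO, 2320), (DEN, 33, 9160, ATL, 210), (DEN, 33, 9160, CDG, 2190), (DEN, 33, 9160, DEN, 3930), (DEN, 33, 9160, DEN, 9150), (DEN, 33, 9160, DEN, 9160), (DEN, 33, 9160, MIA, 4790), (DEN, 33, 9160, SEA, 5010), (DEN, 33, 9160, SFO, 2320), (JFK, 8, 2340, ATL, 4170), (JFK, 8, 2340, JFK, 2340), (MIA, 33, 4790, ATL, 210), (MIA, 33, 4790, CDG, 2190), (MIA, 33, 4790, DEN, 3930), (MIA, 33, 4790, DEN, 9150), (MIA, 33, 4790, DEN, 9160), (MIA, 33, 4790, MIA, 4790), (MIA, 33, 4790, SEA, 5010), (MIA, 33, 4790, SFO, 2320), (SEA, 33, 5010, ATL, 210), (SEA, 33, 5010, CDG, 2190), (SEA, 33, 5010, DEN, 3930), (SEA, 33, 5010, DEN, 9150), (SEA, 33, 5010, DEN, 9160), (SEA, 33, 5010, MIA, 4790), (SEA, 33, 5010, SEA, 5010), (SEA, 33, 5010, SFO, 2320), (SFO, 33, 2320, ATL, 210), (SFO, 33, 2320, CDG, 2190), (SFO, 33, 2320, DEN, 3930), (SFO, 33, 2320, DEN, 9150), (SFO, 33, 2320, DEN, 9160), (SFO, 33, 2320, MIA, 4790), (SFO, 33, 2320, SEA, 5010), (SFO, 33, 2320, SFO, 2320)}
Selection code != code2: {(ATL, 33, 210, CDG, 2190), (ATL, 33, 210, DEN, 3930), (ATL, 33, 210, DEN, 9150), (ATL, 33, 210, DEN, 9160), (ATL, 33, 210, MIA, 4790), (ATL, 33, 210, SEA, 5010), (ATL, 33, 210, SFO, 2320), (ATL, 8, 4170, JFK, 2340), (CDG, 33, 2190, ATL, 210), (CDG, 33, 2190, DEN, 3930), (CDG, 33, 2190, DEN, 9150), (CDG, 33, 2190, DEN, 9160), (CDG, 33, 2190, MIA, 4790), (CDG, 33, 2190, SEA, 5010), (CDG, 33, 2190, SFO, 2320), (DEN, 33, 3930, ATL, 210), (DEN, 33, 3930, CDG, 2190), (DEN, 33, 3930, MIA, 4790), (DEN, 33, 3930, SEA, 5010), (DEN, 33, 3930, SFO, 2320), (DEN, 33, 9150, ATL, 210), (DEN, 33, 9150, CDG, 2190), (DEN, 33, 9150, MIA, 4790), (DEN, 33, 9150, SEA, 5010), (DEN, 33, 9150, SFO, 2320), (DEN, 33, 9160, ATL, 210), (DEN, 33, 9160, CDG, 2190), (DEN, 33, 9160, MIA, 4790), (DEN, 33, 9160, SEA, 5010), (DEN, 33, 9160, SFO, 2320), (JFK, 8, 2340, ATL, 4170), (MIA, 33, 4790, ATL, 210), (MIA, 33, 4790, CDG, 2190), (MIA, 33, 4790, DEN, 3930), (MIA, 33, 4790, DEN, 9150), (MIA, 33, 4790, DEN, 9160), (MIA, 33, 4790, SEA, 5010), (MIA, 33, 4790, SFO, 2320), (SEA, 33, 5010, ATL, 210), (SEA, 33, 5010, CDG, 2190), (SEA, 33, 5010, DEN, 3930), (SEA, 33, 5010, DEN, 9150), (SEA, 33, 5010, DEN, 9160), (SEA, 33, 5010, MIA, 4790), (SEA, 33, 5010, SFO, 2320), (SFO, 33, 2320, ATL, 210), (SFO, 33, 2320, CDG, 2190), (SFO, 33, 2320, DEN, 3930), (SFO, 33, 2320, DEN, 9150), (SFO, 33, 2320, DEN, 9160), (SFO, 33, 2320, MIA, 4790), (SFO, 33, 2320, SEA, 5010)}
Projecting to hours, dist2 (42 duplicate(s) eliminated): {(33, 210), (33, 2190), (33, 2320), (33, 3930), (33, 4790), (33, 5010), (33, 9150), (33, 9160), (8, 2340), (8, 4170)}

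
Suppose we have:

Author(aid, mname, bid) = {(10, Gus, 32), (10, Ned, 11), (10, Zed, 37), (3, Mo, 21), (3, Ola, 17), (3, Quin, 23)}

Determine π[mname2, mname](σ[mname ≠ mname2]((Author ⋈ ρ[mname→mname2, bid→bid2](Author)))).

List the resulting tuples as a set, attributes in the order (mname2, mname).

{(Gus, Ned), (Gus, Zed), (Mo, Ola), (Mo, Quin), (Ned, Gus), (Ned, Zed), (Ola, Mo), (Ola, Quin), (Quin, Mo), (Quin, Ola), (Zed, Gus), (Zed, Ned)}

ρ[mname→mname2, bid→bid2]: schema becomes (aid, mname2, bid2); tuples unchanged.
Author ⋈ ρ[mname→mname2, bid→bid2](Author) (natural join on aid): {(10, Gus, 32, Gus, 32), (10, Gus, 32, Ned, 11), (10, Gus, 32, Zed, 37), (10, Ned, 11, Gus, 32), (10, Ned, 11, Ned, 11), (10, Ned, 11, Zed, 37), (10, Zed, 37, Gus, 32), (10, Zed, 37, Ned, 11), (10, Zed, 37, Zed, 37), (3, Mo, 21, Mo, 21), (3, Mo, 21, Ola, 17), (3, Mo, 21, Quin, 23), (3, Ola, 17, Mo, 21), (3, Ola, 17, Ola, 17), (3, Ola, 17, Quin, 23), (3, Quin, 23, Mo, 21), (3, Quin, 23, Ola, 17), (3, Quin, 23, Quin, 23)}
Filtering on mname ≠ mname2 leaves {(10, Gus, 32, Ned, 11), (10, Gus, 32, Zed, 37), (10, Ned, 11, Gus, 32), (10, Ned, 11, Zed, 37), (10, Zed, 37, Gus, 32), (10, Zed, 37, Ned, 11), (3, Mo, 21, Ola, 17), (3, Mo, 21, Quin, 23), (3, Ola, 17, Mo, 21), (3, Ola, 17, Quin, 23), (3, Quin, 23, Mo, 21), (3, Quin, 23, Ola, 17)}.
Keep only column(s) mname2, mname: {(Gus, Ned), (Gus, Zed), (Mo, Ola), (Mo, Quin), (Ned, Gus), (Ned, Zed), (Ola, Mo), (Ola, Quin), (Quin, Mo), (Quin, Ola), (Zed, Gus), (Zed, Ned)}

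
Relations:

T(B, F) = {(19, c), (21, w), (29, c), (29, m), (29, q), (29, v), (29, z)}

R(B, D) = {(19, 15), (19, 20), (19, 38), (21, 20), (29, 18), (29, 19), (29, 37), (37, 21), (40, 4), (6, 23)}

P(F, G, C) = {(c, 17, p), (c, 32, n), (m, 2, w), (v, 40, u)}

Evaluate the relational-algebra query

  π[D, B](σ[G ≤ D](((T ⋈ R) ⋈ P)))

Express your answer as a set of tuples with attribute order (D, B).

Natural join on B: {(19, c, 15), (19, c, 20), (19, c, 38), (21, w, 20), (29, c, 18), (29, c, 19), (29, c, 37), (29, m, 18), (29, m, 19), (29, m, 37), (29, q, 18), (29, q, 19), (29, q, 37), (29, v, 18), (29, v, 19), (29, v, 37), (29, z, 18), (29, z, 19), (29, z, 37)}
Natural join on F: {(19, c, 15, 17, p), (19, c, 15, 32, n), (19, c, 20, 17, p), (19, c, 20, 32, n), (19, c, 38, 17, p), (19, c, 38, 32, n), (29, c, 18, 17, p), (29, c, 18, 32, n), (29, c, 19, 17, p), (29, c, 19, 32, n), (29, c, 37, 17, p), (29, c, 37, 32, n), (29, m, 18, 2, w), (29, m, 19, 2, w), (29, m, 37, 2, w), (29, v, 18, 40, u), (29, v, 19, 40, u), (29, v, 37, 40, u)}
Filtering on G ≤ D leaves {(19, c, 20, 17, p), (19, c, 38, 17, p), (19, c, 38, 32, n), (29, c, 18, 17, p), (29, c, 19, 17, p), (29, c, 37, 17, p), (29, c, 37, 32, n), (29, m, 18, 2, w), (29, m, 19, 2, w), (29, m, 37, 2, w)}.
π_{D, B} gives {(18, 29), (19, 29), (20, 19), (37, 29), (38, 19)} (5 duplicate(s) eliminated).

{(18, 29), (19, 29), (20, 19), (37, 29), (38, 19)}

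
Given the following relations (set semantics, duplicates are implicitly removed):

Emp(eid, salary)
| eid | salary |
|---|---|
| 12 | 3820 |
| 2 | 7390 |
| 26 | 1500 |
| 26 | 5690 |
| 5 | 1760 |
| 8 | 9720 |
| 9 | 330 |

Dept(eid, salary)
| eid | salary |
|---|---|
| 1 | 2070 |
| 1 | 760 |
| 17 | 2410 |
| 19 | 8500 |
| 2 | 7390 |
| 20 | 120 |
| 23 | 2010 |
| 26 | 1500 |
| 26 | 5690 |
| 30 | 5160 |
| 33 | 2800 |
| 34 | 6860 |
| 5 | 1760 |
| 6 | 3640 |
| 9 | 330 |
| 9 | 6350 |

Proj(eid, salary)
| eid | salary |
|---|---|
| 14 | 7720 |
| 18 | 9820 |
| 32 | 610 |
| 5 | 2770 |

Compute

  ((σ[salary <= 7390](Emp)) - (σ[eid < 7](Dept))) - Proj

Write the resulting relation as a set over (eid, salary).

Filtering on salary <= 7390 leaves {(12, 3820), (2, 7390), (26, 1500), (26, 5690), (5, 1760), (9, 330)}.
Filtering on eid < 7 leaves {(1, 2070), (1, 760), (2, 7390), (5, 1760), (6, 3640)}.
Difference: {(12, 3820), (2, 7390), (26, 1500), (26, 5690), (5, 1760), (9, 330)} with {(1, 2070), (1, 760), (2, 7390), (5, 1760), (6, 3640)} → {(12, 3820), (26, 1500), (26, 5690), (9, 330)}
Difference: {(12, 3820), (26, 1500), (26, 5690), (9, 330)} with {(14, 7720), (18, 9820), (32, 610), (5, 2770)} → {(12, 3820), (26, 1500), (26, 5690), (9, 330)}

{(12, 3820), (26, 1500), (26, 5690), (9, 330)}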